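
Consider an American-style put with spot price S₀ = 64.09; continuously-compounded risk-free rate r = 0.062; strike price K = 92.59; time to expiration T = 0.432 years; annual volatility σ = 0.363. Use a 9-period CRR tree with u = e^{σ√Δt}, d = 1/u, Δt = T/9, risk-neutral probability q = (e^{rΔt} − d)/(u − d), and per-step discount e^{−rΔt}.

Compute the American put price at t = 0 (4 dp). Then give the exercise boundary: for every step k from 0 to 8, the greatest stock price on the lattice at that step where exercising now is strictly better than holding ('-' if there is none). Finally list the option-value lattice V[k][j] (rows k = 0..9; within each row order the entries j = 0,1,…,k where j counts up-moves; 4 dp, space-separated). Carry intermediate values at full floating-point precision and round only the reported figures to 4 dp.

price = 28.5000
boundary = 64.0900 59.1904 64.0900 69.3952 64.0900 69.3952 75.1395 69.3952 75.1395
tree:
28.5000
33.3996 23.2074
37.9247 28.5000 18.0289
42.1038 33.3996 23.1948 12.9468
45.9634 37.9247 28.5000 17.6940 8.2550
49.5280 42.1038 33.3996 23.1948 12.2735 4.2673
52.8200 45.9634 37.9247 28.5000 17.4505 7.1459 1.4010
55.8604 49.5280 42.1038 33.3996 23.1948 11.5103 2.8039 0.0000
58.6683 52.8200 45.9634 37.9247 28.5000 17.4505 5.6115 0.0000 0.0000
61.2616 55.8604 49.5280 42.1038 33.3996 23.1948 11.2306 0.0000 0.0000 0.0000

params: Δt=0.04800 u=1.08278 d=0.92355 q=0.49885 e^(-rΔt)=0.99703
t_9 payoffs: 61.2616 55.8604 49.5280 42.1038 33.3996 23.1948 11.2306 0.0000 0.0000 0.0000
t_8: node(8,0) S=33.9217 payoff=58.6683 vs cont=58.3932 → 58.6683 [stop]  node(8,1) S=39.7700 payoff=52.8200 vs cont=52.5449 → 52.8200 [stop]  node(8,2) S=46.6266 payoff=45.9634 vs cont=45.6883 → 45.9634 [stop]  node(8,3) S=54.6653 payoff=37.9247 vs cont=37.6495 → 37.9247 [stop]  node(8,4) S=64.0900 payoff=28.5000 vs cont=28.2249 → 28.5000 [stop]  node(8,5) S=75.1395 payoff=17.4505 vs cont=17.1753 → 17.4505 [stop]  node(8,6) S=88.0941 payoff=4.4959 vs cont=5.6115 → 5.6115 [wait]  node(8,7) S=103.2821 payoff=0.0000 vs cont=0.0000 → 0.0000 [wait]  node(8,8) S=121.0886 payoff=0.0000 vs cont=0.0000 → 0.0000 [wait]  ⇒ S*(8)=75.1395
t_7: node(7,0) S=36.7296 payoff=55.8604 vs cont=55.5853 → 55.8604 [stop]  node(7,1) S=43.0620 payoff=49.5280 vs cont=49.2528 → 49.5280 [stop]  node(7,2) S=50.4862 payoff=42.1038 vs cont=41.8286 → 42.1038 [stop]  node(7,3) S=59.1904 payoff=33.3996 vs cont=33.1245 → 33.3996 [stop]  node(7,4) S=69.3952 payoff=23.1948 vs cont=22.9197 → 23.1948 [stop]  node(7,5) S=81.3594 payoff=11.2306 vs cont=11.5103 → 11.5103 [wait]  node(7,6) S=95.3863 payoff=0.0000 vs cont=2.8039 → 2.8039 [wait]  node(7,7) S=111.8315 payoff=0.0000 vs cont=0.0000 → 0.0000 [wait]  ⇒ S*(7)=69.3952
t_6: node(6,0) S=39.7700 payoff=52.8200 vs cont=52.5449 → 52.8200 [stop]  node(6,1) S=46.6266 payoff=45.9634 vs cont=45.6883 → 45.9634 [stop]  node(6,2) S=54.6653 payoff=37.9247 vs cont=37.6495 → 37.9247 [stop]  node(6,3) S=64.0900 payoff=28.5000 vs cont=28.2249 → 28.5000 [stop]  node(6,4) S=75.1395 payoff=17.4505 vs cont=17.3145 → 17.4505 [stop]  node(6,5) S=88.0941 payoff=4.4959 vs cont=7.1459 → 7.1459 [wait]  node(6,6) S=103.2821 payoff=0.0000 vs cont=1.4010 → 1.4010 [wait]  ⇒ S*(6)=75.1395
t_5: node(5,0) S=43.0620 payoff=49.5280 vs cont=49.2528 → 49.5280 [stop]  node(5,1) S=50.4862 payoff=42.1038 vs cont=41.8286 → 42.1038 [stop]  node(5,2) S=59.1904 payoff=33.3996 vs cont=33.1245 → 33.3996 [stop]  node(5,3) S=69.3952 payoff=23.1948 vs cont=22.9197 → 23.1948 [stop]  node(5,4) S=81.3594 payoff=11.2306 vs cont=12.2735 → 12.2735 [wait]  node(5,5) S=95.3863 payoff=0.0000 vs cont=4.2673 → 4.2673 [wait]  ⇒ S*(5)=69.3952
t_4: node(4,0) S=46.6266 payoff=45.9634 vs cont=45.6883 → 45.9634 [stop]  node(4,1) S=54.6653 payoff=37.9247 vs cont=37.6495 → 37.9247 [stop]  node(4,2) S=64.0900 payoff=28.5000 vs cont=28.2249 → 28.5000 [stop]  node(4,3) S=75.1395 payoff=17.4505 vs cont=17.6940 → 17.6940 [wait]  node(4,4) S=88.0941 payoff=4.4959 vs cont=8.2550 → 8.2550 [wait]  ⇒ S*(4)=64.0900
t_3: node(3,0) S=50.4862 payoff=42.1038 vs cont=41.8286 → 42.1038 [stop]  node(3,1) S=59.1904 payoff=33.3996 vs cont=33.1245 → 33.3996 [stop]  node(3,2) S=69.3952 payoff=23.1948 vs cont=23.0408 → 23.1948 [stop]  node(3,3) S=81.3594 payoff=11.2306 vs cont=12.9468 → 12.9468 [wait]  ⇒ S*(3)=69.3952
t_2: node(2,0) S=54.6653 payoff=37.9247 vs cont=37.6495 → 37.9247 [stop]  node(2,1) S=64.0900 payoff=28.5000 vs cont=28.2249 → 28.5000 [stop]  node(2,2) S=75.1395 payoff=17.4505 vs cont=18.0289 → 18.0289 [wait]  ⇒ S*(2)=64.0900
t_1: node(1,0) S=59.1904 payoff=33.3996 vs cont=33.1245 → 33.3996 [stop]  node(1,1) S=69.3952 payoff=23.1948 vs cont=23.2074 → 23.2074 [wait]  ⇒ S*(1)=59.1904
t_0: node(0,0) S=64.0900 payoff=28.5000 vs cont=28.2311 → 28.5000 [stop]  ⇒ S*(0)=64.0900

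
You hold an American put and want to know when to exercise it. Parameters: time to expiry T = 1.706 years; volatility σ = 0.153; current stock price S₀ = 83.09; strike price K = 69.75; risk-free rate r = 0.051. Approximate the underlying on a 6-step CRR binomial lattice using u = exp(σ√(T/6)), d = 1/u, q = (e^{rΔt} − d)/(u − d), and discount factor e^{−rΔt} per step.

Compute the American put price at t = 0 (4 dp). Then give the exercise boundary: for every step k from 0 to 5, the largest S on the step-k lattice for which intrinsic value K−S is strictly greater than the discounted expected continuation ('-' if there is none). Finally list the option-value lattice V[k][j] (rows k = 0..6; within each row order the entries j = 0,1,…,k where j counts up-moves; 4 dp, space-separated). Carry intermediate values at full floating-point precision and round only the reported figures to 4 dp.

Δt=0.28433  u=1.08500  d=0.92166  q=0.56904  discount=0.98560
step 6 (expiry): payoffs max(K−S,0) = 18.8216 9.7954 0.0000 0.0000 0.0000 0.0000 0.0000
step 5: (k=5,j=0): S=55.2575, (K−S)⁺=14.4925, hold=13.4884 ⇒ V=14.4925 exercise | (k=5,j=1): S=65.0510, (K−S)⁺=4.6990, hold=4.1607 ⇒ V=4.6990 exercise | (k=5,j=2): S=76.5803, (K−S)⁺=0.0000, hold=0.0000 ⇒ V=0.0000 continue | (k=5,j=3): S=90.1530, (K−S)⁺=0.0000, hold=0.0000 ⇒ V=0.0000 continue | (k=5,j=4): S=106.1313, (K−S)⁺=0.0000, hold=0.0000 ⇒ V=0.0000 continue | (k=5,j=5): S=124.9414, (K−S)⁺=0.0000, hold=0.0000 ⇒ V=0.0000 continue  boundary S*=65.0510
step 4: (k=4,j=0): S=59.9546, (K−S)⁺=9.7954, hold=8.7912 ⇒ V=9.7954 exercise | (k=4,j=1): S=70.5807, (K−S)⁺=0.0000, hold=1.9959 ⇒ V=1.9959 continue | (k=4,j=2): S=83.0900, (K−S)⁺=0.0000, hold=0.0000 ⇒ V=0.0000 continue | (k=4,j=3): S=97.8164, (K−S)⁺=0.0000, hold=0.0000 ⇒ V=0.0000 continue | (k=4,j=4): S=115.1529, (K−S)⁺=0.0000, hold=0.0000 ⇒ V=0.0000 continue  boundary S*=59.9546
step 3: (k=3,j=0): S=65.0510, (K−S)⁺=4.6990, hold=5.2801 ⇒ V=5.2801 continue | (k=3,j=1): S=76.5803, (K−S)⁺=0.0000, hold=0.8478 ⇒ V=0.8478 continue | (k=3,j=2): S=90.1530, (K−S)⁺=0.0000, hold=0.0000 ⇒ V=0.0000 continue | (k=3,j=3): S=106.1313, (K−S)⁺=0.0000, hold=0.0000 ⇒ V=0.0000 continue  boundary S*=-
step 2: (k=2,j=0): S=70.5807, (K−S)⁺=0.0000, hold=2.7183 ⇒ V=2.7183 continue | (k=2,j=1): S=83.0900, (K−S)⁺=0.0000, hold=0.3601 ⇒ V=0.3601 continue | (k=2,j=2): S=97.8164, (K−S)⁺=0.0000, hold=0.0000 ⇒ V=0.0000 continue  boundary S*=-
step 1: (k=1,j=0): S=76.5803, (K−S)⁺=0.0000, hold=1.3566 ⇒ V=1.3566 continue | (k=1,j=1): S=90.1530, (K−S)⁺=0.0000, hold=0.1530 ⇒ V=0.1530 continue  boundary S*=-
step 0: (k=0,j=0): S=83.0900, (K−S)⁺=0.0000, hold=0.6620 ⇒ V=0.6620 continue  boundary S*=-

price = 0.6620
boundary = - - - - 59.9546 65.0510
tree:
0.6620
1.3566 0.1530
2.7183 0.3601 0.0000
5.2801 0.8478 0.0000 0.0000
9.7954 1.9959 0.0000 0.0000 0.0000
14.4925 4.6990 0.0000 0.0000 0.0000 0.0000
18.8216 9.7954 0.0000 0.0000 0.0000 0.0000 0.0000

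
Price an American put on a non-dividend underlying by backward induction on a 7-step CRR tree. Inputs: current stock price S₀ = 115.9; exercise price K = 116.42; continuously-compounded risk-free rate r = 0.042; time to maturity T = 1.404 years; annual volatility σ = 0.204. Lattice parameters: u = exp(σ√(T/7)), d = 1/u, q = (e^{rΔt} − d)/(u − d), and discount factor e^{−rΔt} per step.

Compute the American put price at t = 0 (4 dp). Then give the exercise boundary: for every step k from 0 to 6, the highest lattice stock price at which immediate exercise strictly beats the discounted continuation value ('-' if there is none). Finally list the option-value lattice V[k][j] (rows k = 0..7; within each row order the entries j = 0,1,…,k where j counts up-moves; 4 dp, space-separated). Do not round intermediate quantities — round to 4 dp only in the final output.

params: Δt=0.20057 u=1.09567 d=0.91269 q=0.52341 e^(-rΔt)=0.99161
t_7 payoffs: 55.2782 43.0204 28.3050 10.6395 0.0000 0.0000 0.0000 0.0000
t_6: node(6,0) S=66.9909 payoff=49.4291 vs cont=48.4525 → 49.4291 [stop]  node(6,1) S=80.4214 payoff=35.9986 vs cont=35.0220 → 35.9986 [stop]  node(6,2) S=96.5445 payoff=19.8755 vs cont=18.8989 → 19.8755 [stop]  node(6,3) S=115.9000 payoff=0.5200 vs cont=5.0282 → 5.0282 [wait]  node(6,4) S=139.1359 payoff=0.0000 vs cont=0.0000 → 0.0000 [wait]  node(6,5) S=167.0303 payoff=0.0000 vs cont=0.0000 → 0.0000 [wait]  node(6,6) S=200.5169 payoff=0.0000 vs cont=0.0000 → 0.0000 [wait]  ⇒ S*(6)=96.5445
t_5: node(5,0) S=73.3996 payoff=43.0204 vs cont=42.0438 → 43.0204 [stop]  node(5,1) S=88.1150 payoff=28.3050 vs cont=27.3284 → 28.3050 [stop]  node(5,2) S=105.7805 payoff=10.6395 vs cont=12.0027 → 12.0027 [wait]  node(5,3) S=126.9876 payoff=0.0000 vs cont=2.3763 → 2.3763 [wait]  node(5,4) S=152.4464 payoff=0.0000 vs cont=0.0000 → 0.0000 [wait]  node(5,5) S=183.0093 payoff=0.0000 vs cont=0.0000 → 0.0000 [wait]  ⇒ S*(5)=88.1150
t_4: node(4,0) S=80.4214 payoff=35.9986 vs cont=35.0220 → 35.9986 [stop]  node(4,1) S=96.5445 payoff=19.8755 vs cont=19.6064 → 19.8755 [stop]  node(4,2) S=115.9000 payoff=0.5200 vs cont=6.9058 → 6.9058 [wait]  node(4,3) S=139.1359 payoff=0.0000 vs cont=1.1230 → 1.1230 [wait]  node(4,4) S=167.0303 payoff=0.0000 vs cont=0.0000 → 0.0000 [wait]  ⇒ S*(4)=96.5445
t_3: node(3,0) S=88.1150 payoff=28.3050 vs cont=27.3284 → 28.3050 [stop]  node(3,1) S=105.7805 payoff=10.6395 vs cont=12.9772 → 12.9772 [wait]  node(3,2) S=126.9876 payoff=0.0000 vs cont=3.8465 → 3.8465 [wait]  node(3,3) S=152.4464 payoff=0.0000 vs cont=0.5307 → 0.5307 [wait]  ⇒ S*(3)=88.1150
t_2: node(2,0) S=96.5445 payoff=19.8755 vs cont=20.1122 → 20.1122 [wait]  node(2,1) S=115.9000 payoff=0.5200 vs cont=8.1294 → 8.1294 [wait]  node(2,2) S=139.1359 payoff=0.0000 vs cont=2.0933 → 2.0933 [wait]  ⇒ S*(2)=-
t_1: node(1,0) S=105.7805 payoff=10.6395 vs cont=13.7242 → 13.7242 [wait]  node(1,1) S=126.9876 payoff=0.0000 vs cont=4.9283 → 4.9283 [wait]  ⇒ S*(1)=-
t_0: node(0,0) S=115.9000 payoff=0.5200 vs cont=9.0439 → 9.0439 [wait]  ⇒ S*(0)=-

price = 9.0439
boundary = - - - 88.1150 96.5445 88.1150 96.5445
tree:
9.0439
13.7242 4.9283
20.1122 8.1294 2.0933
28.3050 12.9772 3.8465 0.5307
35.9986 19.8755 6.9058 1.1230 0.0000
43.0204 28.3050 12.0027 2.3763 0.0000 0.0000
49.4291 35.9986 19.8755 5.0282 0.0000 0.0000 0.0000
55.2782 43.0204 28.3050 10.6395 0.0000 0.0000 0.0000 0.0000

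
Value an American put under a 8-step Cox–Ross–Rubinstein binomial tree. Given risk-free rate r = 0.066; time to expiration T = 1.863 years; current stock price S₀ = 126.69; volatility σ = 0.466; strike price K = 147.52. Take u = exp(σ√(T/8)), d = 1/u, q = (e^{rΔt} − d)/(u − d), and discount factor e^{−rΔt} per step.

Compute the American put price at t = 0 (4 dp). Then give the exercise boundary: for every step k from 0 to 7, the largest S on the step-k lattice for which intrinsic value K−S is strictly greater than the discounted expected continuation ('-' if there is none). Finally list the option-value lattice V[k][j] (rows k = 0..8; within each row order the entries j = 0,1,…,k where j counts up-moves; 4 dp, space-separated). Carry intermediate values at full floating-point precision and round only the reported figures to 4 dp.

Δt=0.23287  u=1.25217  d=0.79861  q=0.47817  discount=0.98475
step 8 (expiry): payoffs max(K−S,0) = 126.5579 114.6528 95.9866 66.7192 20.8300 0.0000 0.0000 0.0000 0.0000
step 7: (k=7,j=0): S=26.2482, (K−S)⁺=121.2718, hold=119.0218 ⇒ V=121.2718 exercise | (k=7,j=1): S=41.1553, (K−S)⁺=106.3647, hold=104.1147 ⇒ V=106.3647 exercise | (k=7,j=2): S=64.5286, (K−S)⁺=82.9914, hold=80.7414 ⇒ V=82.9914 exercise | (k=7,j=3): S=101.1763, (K−S)⁺=46.3437, hold=44.0936 ⇒ V=46.3437 exercise | (k=7,j=4): S=158.6374, (K−S)⁺=0.0000, hold=10.7040 ⇒ V=10.7040 continue | (k=7,j=5): S=248.7324, (K−S)⁺=0.0000, hold=0.0000 ⇒ V=0.0000 continue | (k=7,j=6): S=389.9951, (K−S)⁺=0.0000, hold=0.0000 ⇒ V=0.0000 continue | (k=7,j=7): S=611.4851, (K−S)⁺=0.0000, hold=0.0000 ⇒ V=0.0000 continue  boundary S*=101.1763
step 6: (k=6,j=0): S=32.8672, (K−S)⁺=114.6528, hold=112.4028 ⇒ V=114.6528 exercise | (k=6,j=1): S=51.5334, (K−S)⁺=95.9866, hold=93.7366 ⇒ V=95.9866 exercise | (k=6,j=2): S=80.8008, (K−S)⁺=66.7192, hold=64.4692 ⇒ V=66.7192 exercise | (k=6,j=3): S=126.6900, (K−S)⁺=20.8300, hold=28.8551 ⇒ V=28.8551 continue | (k=6,j=4): S=198.6411, (K−S)⁺=0.0000, hold=5.5005 ⇒ V=5.5005 continue | (k=6,j=5): S=311.4553, (K−S)⁺=0.0000, hold=0.0000 ⇒ V=0.0000 continue | (k=6,j=6): S=488.3402, (K−S)⁺=0.0000, hold=0.0000 ⇒ V=0.0000 continue  boundary S*=80.8008
step 5: (k=5,j=0): S=41.1553, (K−S)⁺=106.3647, hold=104.1147 ⇒ V=106.3647 exercise | (k=5,j=1): S=64.5286, (K−S)⁺=82.9914, hold=80.7414 ⇒ V=82.9914 exercise | (k=5,j=2): S=101.1763, (K−S)⁺=46.3437, hold=47.8724 ⇒ V=47.8724 continue | (k=5,j=3): S=158.6374, (K−S)⁺=0.0000, hold=17.4180 ⇒ V=17.4180 continue | (k=5,j=4): S=248.7324, (K−S)⁺=0.0000, hold=2.8266 ⇒ V=2.8266 continue | (k=5,j=5): S=389.9951, (K−S)⁺=0.0000, hold=0.0000 ⇒ V=0.0000 continue  boundary S*=64.5286
step 4: (k=4,j=0): S=51.5334, (K−S)⁺=95.9866, hold=93.7366 ⇒ V=95.9866 exercise | (k=4,j=1): S=80.8008, (K−S)⁺=66.7192, hold=65.1891 ⇒ V=66.7192 exercise | (k=4,j=2): S=126.6900, (K−S)⁺=20.8300, hold=32.8021 ⇒ V=32.8021 continue | (k=4,j=3): S=198.6411, (K−S)⁺=0.0000, hold=10.2816 ⇒ V=10.2816 continue | (k=4,j=4): S=311.4553, (K−S)⁺=0.0000, hold=1.4525 ⇒ V=1.4525 continue  boundary S*=80.8008
step 3: (k=3,j=0): S=64.5286, (K−S)⁺=82.9914, hold=80.7414 ⇒ V=82.9914 exercise | (k=3,j=1): S=101.1763, (K−S)⁺=46.3437, hold=49.7310 ⇒ V=49.7310 continue | (k=3,j=2): S=158.6374, (K−S)⁺=0.0000, hold=21.6976 ⇒ V=21.6976 continue | (k=3,j=3): S=248.7324, (K−S)⁺=0.0000, hold=5.9674 ⇒ V=5.9674 continue  boundary S*=64.5286
step 2: (k=2,j=0): S=80.8008, (K−S)⁺=66.7192, hold=66.0642 ⇒ V=66.7192 exercise | (k=2,j=1): S=126.6900, (K−S)⁺=20.8300, hold=35.7723 ⇒ V=35.7723 continue | (k=2,j=2): S=198.6411, (K−S)⁺=0.0000, hold=13.9598 ⇒ V=13.9598 continue  boundary S*=80.8008
step 1: (k=1,j=0): S=101.1763, (K−S)⁺=46.3437, hold=51.1296 ⇒ V=51.1296 continue | (k=1,j=1): S=158.6374, (K−S)⁺=0.0000, hold=24.9558 ⇒ V=24.9558 continue  boundary S*=-
step 0: (k=0,j=0): S=126.6900, (K−S)⁺=20.8300, hold=38.0252 ⇒ V=38.0252 continue  boundary S*=-

price = 38.0252
boundary = - - 80.8008 64.5286 80.8008 64.5286 80.8008 101.1763
tree:
38.0252
51.1296 24.9558
66.7192 35.7723 13.9598
82.9914 49.7310 21.6976 5.9674
95.9866 66.7192 32.8021 10.2816 1.4525
106.3647 82.9914 47.8724 17.4180 2.8266 0.0000
114.6528 95.9866 66.7192 28.8551 5.5005 0.0000 0.0000
121.2718 106.3647 82.9914 46.3437 10.7040 0.0000 0.0000 0.0000
126.5579 114.6528 95.9866 66.7192 20.8300 0.0000 0.0000 0.0000 0.0000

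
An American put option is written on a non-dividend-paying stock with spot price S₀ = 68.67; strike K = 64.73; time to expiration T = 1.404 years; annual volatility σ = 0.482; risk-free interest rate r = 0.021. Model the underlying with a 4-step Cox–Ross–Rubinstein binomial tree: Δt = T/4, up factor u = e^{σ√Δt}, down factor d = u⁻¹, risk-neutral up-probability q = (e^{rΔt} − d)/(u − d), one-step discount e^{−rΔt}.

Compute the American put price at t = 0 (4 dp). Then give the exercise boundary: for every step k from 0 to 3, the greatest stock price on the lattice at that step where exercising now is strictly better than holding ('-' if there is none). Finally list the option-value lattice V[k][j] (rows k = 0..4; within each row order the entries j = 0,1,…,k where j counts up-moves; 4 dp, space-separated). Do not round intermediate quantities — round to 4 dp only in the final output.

price = 11.8545
boundary = - - - 29.1550
tree:
11.8545
17.9044 4.4112
26.0131 7.9620 0.0000
35.5750 14.3710 0.0000 0.0000
42.8174 25.9390 0.0000 0.0000 0.0000

Δt=0.35100  u=1.33051  d=0.75159  q=0.44187  discount=0.99266
step 4 (expiry): payoffs max(K−S,0) = 42.8174 25.9390 0.0000 0.0000 0.0000
step 3: (k=3,j=0): S=29.1550, (K−S)⁺=35.5750, hold=35.0996 ⇒ V=35.5750 exercise | (k=3,j=1): S=51.6118, (K−S)⁺=13.1182, hold=14.3710 ⇒ V=14.3710 continue | (k=3,j=2): S=91.3661, (K−S)⁺=0.0000, hold=0.0000 ⇒ V=0.0000 continue | (k=3,j=3): S=161.7414, (K−S)⁺=0.0000, hold=0.0000 ⇒ V=0.0000 continue  boundary S*=29.1550
step 2: (k=2,j=0): S=38.7910, (K−S)⁺=25.9390, hold=26.0131 ⇒ V=26.0131 continue | (k=2,j=1): S=68.6700, (K−S)⁺=0.0000, hold=7.9620 ⇒ V=7.9620 continue | (k=2,j=2): S=121.5635, (K−S)⁺=0.0000, hold=0.0000 ⇒ V=0.0000 continue  boundary S*=-
step 1: (k=1,j=0): S=51.6118, (K−S)⁺=13.1182, hold=17.9044 ⇒ V=17.9044 continue | (k=1,j=1): S=91.3661, (K−S)⁺=0.0000, hold=4.4112 ⇒ V=4.4112 continue  boundary S*=-
step 0: (k=0,j=0): S=68.6700, (K−S)⁺=0.0000, hold=11.8545 ⇒ V=11.8545 continue  boundary S*=-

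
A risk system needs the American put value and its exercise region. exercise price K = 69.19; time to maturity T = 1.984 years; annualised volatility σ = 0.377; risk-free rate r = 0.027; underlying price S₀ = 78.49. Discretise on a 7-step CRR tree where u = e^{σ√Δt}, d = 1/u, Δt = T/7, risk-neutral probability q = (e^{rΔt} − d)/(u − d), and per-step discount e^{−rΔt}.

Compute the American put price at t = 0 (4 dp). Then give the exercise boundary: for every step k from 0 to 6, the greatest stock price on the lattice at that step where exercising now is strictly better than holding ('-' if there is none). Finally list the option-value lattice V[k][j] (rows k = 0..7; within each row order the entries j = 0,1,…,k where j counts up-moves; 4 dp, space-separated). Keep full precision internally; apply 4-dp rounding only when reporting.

Δt=0.28343, u=1.22227, d=0.81815, q=0.46900, disc=e^(-rΔt)=0.99238
k=7 terminal: V=max(K-S,0) → 49.9302 40.4171 26.2051 4.9733 0.0000 0.0000 0.0000 0.0000
k=6: j=0 S=23.5406 intr=45.6494 cont=45.1219 V=45.6494[EX]; j=1 S=35.1682 intr=34.0218 cont=33.4943 V=34.0218[EX]; j=2 S=52.5390 intr=16.6510 cont=16.1235 V=16.6510[EX]; j=3 S=78.4900 intr=0.0000 cont=2.6207 V=2.6207[hold]; j=4 S=117.2591 intr=0.0000 cont=0.0000 V=0.0000[hold]; j=5 S=175.1776 intr=0.0000 cont=0.0000 V=0.0000[hold]; j=6 S=261.7042 intr=0.0000 cont=0.0000 V=0.0000[hold]  S*(6)=52.5390
k=5: j=0 S=28.7729 intr=40.4171 cont=39.8896 V=40.4171[EX]; j=1 S=42.9849 intr=26.2051 cont=25.6776 V=26.2051[EX]; j=2 S=64.2167 intr=4.9733 cont=9.9940 V=9.9940[hold]; j=3 S=95.9357 intr=0.0000 cont=1.3810 V=1.3810[hold]; j=4 S=143.3219 intr=0.0000 cont=0.0000 V=0.0000[hold]; j=5 S=214.1138 intr=0.0000 cont=0.0000 V=0.0000[hold]  S*(5)=42.9849
k=4: j=0 S=35.1682 intr=34.0218 cont=33.4943 V=34.0218[EX]; j=1 S=52.5390 intr=16.6510 cont=18.4603 V=18.4603[hold]; j=2 S=78.4900 intr=0.0000 cont=5.9091 V=5.9091[hold]; j=3 S=117.2591 intr=0.0000 cont=0.7277 V=0.7277[hold]; j=4 S=175.1776 intr=0.0000 cont=0.0000 V=0.0000[hold]  S*(4)=35.1682
k=3: j=0 S=42.9849 intr=26.2051 cont=26.5197 V=26.5197[hold]; j=1 S=64.2167 intr=4.9733 cont=12.4779 V=12.4779[hold]; j=2 S=95.9357 intr=0.0000 cont=3.4525 V=3.4525[hold]; j=3 S=143.3219 intr=0.0000 cont=0.3835 V=0.3835[hold]  S*(3)=-
k=2: j=0 S=52.5390 intr=16.6510 cont=19.7821 V=19.7821[hold]; j=1 S=78.4900 intr=0.0000 cont=8.1821 V=8.1821[hold]; j=2 S=117.2591 intr=0.0000 cont=1.9978 V=1.9978[hold]  S*(2)=-
k=1: j=0 S=64.2167 intr=4.9733 cont=14.2324 V=14.2324[hold]; j=1 S=95.9357 intr=0.0000 cont=5.2414 V=5.2414[hold]  S*(1)=-
k=0: j=0 S=78.4900 intr=0.0000 cont=9.9393 V=9.9393[hold]  S*(0)=-

price = 9.9393
boundary = - - - - 35.1682 42.9849 52.5390
tree:
9.9393
14.2324 5.2414
19.7821 8.1821 1.9978
26.5197 12.4779 3.4525 0.3835
34.0218 18.4603 5.9091 0.7277 0.0000
40.4171 26.2051 9.9940 1.3810 0.0000 0.0000
45.6494 34.0218 16.6510 2.6207 0.0000 0.0000 0.0000
49.9302 40.4171 26.2051 4.9733 0.0000 0.0000 0.0000 0.0000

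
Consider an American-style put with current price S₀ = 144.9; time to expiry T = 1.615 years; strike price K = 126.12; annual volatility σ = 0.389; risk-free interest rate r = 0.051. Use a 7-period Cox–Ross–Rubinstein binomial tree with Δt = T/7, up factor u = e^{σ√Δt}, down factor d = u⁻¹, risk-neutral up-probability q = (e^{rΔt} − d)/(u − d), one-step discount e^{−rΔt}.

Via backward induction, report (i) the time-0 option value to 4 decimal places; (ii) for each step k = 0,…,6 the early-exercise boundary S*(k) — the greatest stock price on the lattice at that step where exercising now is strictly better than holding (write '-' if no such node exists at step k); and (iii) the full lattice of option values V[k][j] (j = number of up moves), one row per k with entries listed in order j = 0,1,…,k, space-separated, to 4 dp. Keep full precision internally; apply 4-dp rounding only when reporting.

price = 14.4106
boundary = - - - 82.7234 68.6248 82.7234 99.7183
tree:
14.4106
21.5059 7.2255
31.1300 11.8077 2.5345
43.3966 18.8600 4.6048 0.3972
57.4952 29.2242 8.3111 0.7803 0.0000
69.1909 43.3966 14.8832 1.5329 0.0000 0.0000
78.8933 57.4952 26.4017 3.0112 0.0000 0.0000 0.0000
86.9421 69.1909 43.3966 5.9152 0.0000 0.0000 0.0000 0.0000

Δt=0.23071  u=1.20544  d=0.82957  q=0.48491  discount=0.98830
step 7 (expiry): payoffs max(K−S,0) = 86.9421 69.1909 43.3966 5.9152 0.0000 0.0000 0.0000 0.0000
step 6: (k=6,j=0): S=47.2267, (K−S)⁺=78.8933, hold=77.4180 ⇒ V=78.8933 exercise | (k=6,j=1): S=68.6248, (K−S)⁺=57.4952, hold=56.0199 ⇒ V=57.4952 exercise | (k=6,j=2): S=99.7183, (K−S)⁺=26.4017, hold=24.9264 ⇒ V=26.4017 exercise | (k=6,j=3): S=144.9000, (K−S)⁺=0.0000, hold=3.0112 ⇒ V=3.0112 continue | (k=6,j=4): S=210.5532, (K−S)⁺=0.0000, hold=0.0000 ⇒ V=0.0000 continue | (k=6,j=5): S=305.9535, (K−S)⁺=0.0000, hold=0.0000 ⇒ V=0.0000 continue | (k=6,j=6): S=444.5790, (K−S)⁺=0.0000, hold=0.0000 ⇒ V=0.0000 continue  boundary S*=99.7183
step 5: (k=5,j=0): S=56.9291, (K−S)⁺=69.1909, hold=67.7156 ⇒ V=69.1909 exercise | (k=5,j=1): S=82.7234, (K−S)⁺=43.3966, hold=41.9214 ⇒ V=43.3966 exercise | (k=5,j=2): S=120.2048, (K−S)⁺=5.9152, hold=14.8832 ⇒ V=14.8832 continue | (k=5,j=3): S=174.6687, (K−S)⁺=0.0000, hold=1.5329 ⇒ V=1.5329 continue | (k=5,j=4): S=253.8100, (K−S)⁺=0.0000, hold=0.0000 ⇒ V=0.0000 continue | (k=5,j=5): S=368.8096, (K−S)⁺=0.0000, hold=0.0000 ⇒ V=0.0000 continue  boundary S*=82.7234
step 4: (k=4,j=0): S=68.6248, (K−S)⁺=57.4952, hold=56.0199 ⇒ V=57.4952 exercise | (k=4,j=1): S=99.7183, (K−S)⁺=26.4017, hold=29.2242 ⇒ V=29.2242 continue | (k=4,j=2): S=144.9000, (K−S)⁺=0.0000, hold=8.3111 ⇒ V=8.3111 continue | (k=4,j=3): S=210.5532, (K−S)⁺=0.0000, hold=0.7803 ⇒ V=0.7803 continue | (k=4,j=4): S=305.9535, (K−S)⁺=0.0000, hold=0.0000 ⇒ V=0.0000 continue  boundary S*=68.6248
step 3: (k=3,j=0): S=82.7234, (K−S)⁺=43.3966, hold=43.2740 ⇒ V=43.3966 exercise | (k=3,j=1): S=120.2048, (K−S)⁺=5.9152, hold=18.8600 ⇒ V=18.8600 continue | (k=3,j=2): S=174.6687, (K−S)⁺=0.0000, hold=4.6048 ⇒ V=4.6048 continue | (k=3,j=3): S=253.8100, (K−S)⁺=0.0000, hold=0.3972 ⇒ V=0.3972 continue  boundary S*=82.7234
step 2: (k=2,j=0): S=99.7183, (K−S)⁺=26.4017, hold=31.1300 ⇒ V=31.1300 continue | (k=2,j=1): S=144.9000, (K−S)⁺=0.0000, hold=11.8077 ⇒ V=11.8077 continue | (k=2,j=2): S=210.5532, (K−S)⁺=0.0000, hold=2.5345 ⇒ V=2.5345 continue  boundary S*=-
step 1: (k=1,j=0): S=120.2048, (K−S)⁺=5.9152, hold=21.5059 ⇒ V=21.5059 continue | (k=1,j=1): S=174.6687, (K−S)⁺=0.0000, hold=7.2255 ⇒ V=7.2255 continue  boundary S*=-
step 0: (k=0,j=0): S=144.9000, (K−S)⁺=0.0000, hold=14.4106 ⇒ V=14.4106 continue  boundary S*=-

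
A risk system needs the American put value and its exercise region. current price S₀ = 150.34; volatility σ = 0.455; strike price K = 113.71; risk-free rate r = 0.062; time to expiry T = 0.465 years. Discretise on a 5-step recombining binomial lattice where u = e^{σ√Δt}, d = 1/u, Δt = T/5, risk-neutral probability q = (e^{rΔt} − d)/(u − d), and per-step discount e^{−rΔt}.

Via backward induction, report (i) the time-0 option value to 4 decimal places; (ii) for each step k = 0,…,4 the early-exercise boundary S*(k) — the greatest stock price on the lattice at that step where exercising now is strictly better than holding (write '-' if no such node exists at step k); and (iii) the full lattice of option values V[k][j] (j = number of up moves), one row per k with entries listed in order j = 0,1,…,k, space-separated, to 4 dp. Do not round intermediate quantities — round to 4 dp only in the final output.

Δt=0.09300, u=1.14884, d=0.87044, q=0.48614, disc=e^(-rΔt)=0.99425
k=5 terminal: V=max(K-S,0) → 38.5877 14.5603 0.0000 0.0000 0.0000 0.0000
k=4: j=0 S=86.3038 intr=27.4062 cont=26.7524 V=27.4062[EX]; j=1 S=113.9075 intr=0.0000 cont=7.4390 V=7.4390[hold]; j=2 S=150.3400 intr=0.0000 cont=0.0000 V=0.0000[hold]; j=3 S=198.4252 intr=0.0000 cont=0.0000 V=0.0000[hold]; j=4 S=261.8901 intr=0.0000 cont=0.0000 V=0.0000[hold]  S*(4)=86.3038
k=3: j=0 S=99.1497 intr=14.5603 cont=17.5976 V=17.5976[hold]; j=1 S=130.8620 intr=0.0000 cont=3.8006 V=3.8006[hold]; j=2 S=172.7172 intr=0.0000 cont=0.0000 V=0.0000[hold]; j=3 S=227.9596 intr=0.0000 cont=0.0000 V=0.0000[hold]  S*(3)=-
k=2: j=0 S=113.9075 intr=0.0000 cont=10.8278 V=10.8278[hold]; j=1 S=150.3400 intr=0.0000 cont=1.9418 V=1.9418[hold]; j=2 S=198.4252 intr=0.0000 cont=0.0000 V=0.0000[hold]  S*(2)=-
k=1: j=0 S=130.8620 intr=0.0000 cont=6.4706 V=6.4706[hold]; j=1 S=172.7172 intr=0.0000 cont=0.9921 V=0.9921[hold]  S*(1)=-
k=0: j=0 S=150.3400 intr=0.0000 cont=3.7854 V=3.7854[hold]  S*(0)=-

price = 3.7854
boundary = - - - - 86.3038
tree:
3.7854
6.4706 0.9921
10.8278 1.9418 0.0000
17.5976 3.8006 0.0000 0.0000
27.4062 7.4390 0.0000 0.0000 0.0000
38.5877 14.5603 0.0000 0.0000 0.0000 0.0000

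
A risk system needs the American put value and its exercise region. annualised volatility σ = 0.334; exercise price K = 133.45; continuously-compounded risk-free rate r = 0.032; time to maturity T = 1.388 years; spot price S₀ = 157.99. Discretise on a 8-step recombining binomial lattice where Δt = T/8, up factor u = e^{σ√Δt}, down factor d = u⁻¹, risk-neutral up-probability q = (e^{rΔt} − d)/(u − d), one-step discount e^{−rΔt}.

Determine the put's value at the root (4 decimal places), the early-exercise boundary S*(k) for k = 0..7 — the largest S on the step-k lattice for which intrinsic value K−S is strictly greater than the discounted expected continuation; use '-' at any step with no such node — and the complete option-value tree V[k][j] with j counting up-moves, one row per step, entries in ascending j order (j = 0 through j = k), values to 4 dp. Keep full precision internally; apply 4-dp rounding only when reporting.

price = 11.0802
boundary = - - - - 90.5628 78.8006 90.5628 104.0806
tree:
11.0802
16.2731 5.6981
23.2564 9.0512 2.2062
32.1850 14.0507 3.8510 0.4864
42.8872 21.2000 6.6270 0.9501 0.0000
54.6494 30.8591 11.1957 1.8560 0.0000 0.0000
64.8838 42.8872 18.4524 3.6255 0.0000 0.0000 0.0000
73.7891 54.6494 29.3694 7.0820 0.0000 0.0000 0.0000 0.0000
81.5378 64.8838 42.8872 13.8339 0.0000 0.0000 0.0000 0.0000 0.0000

Δt=0.17350, u=1.14926, d=0.87012, q=0.48522, disc=e^(-rΔt)=0.99446
k=8 terminal: V=max(K-S,0) → 81.5378 64.8838 42.8872 13.8339 0.0000 0.0000 0.0000 0.0000 0.0000
k=7: j=0 S=59.6609 intr=73.7891 cont=73.0502 V=73.7891[EX]; j=1 S=78.8006 intr=54.6494 cont=53.9105 V=54.6494[EX]; j=2 S=104.0806 intr=29.3694 cont=28.6306 V=29.3694[EX]; j=3 S=137.4705 intr=0.0000 cont=7.0820 V=7.0820[hold]; j=4 S=181.5723 intr=0.0000 cont=0.0000 V=0.0000[hold]; j=5 S=239.8223 intr=0.0000 cont=0.0000 V=0.0000[hold]; j=6 S=316.7594 intr=0.0000 cont=0.0000 V=0.0000[hold]; j=7 S=418.3785 intr=0.0000 cont=0.0000 V=0.0000[hold]  S*(7)=104.0806
k=6: j=0 S=68.5662 intr=64.8838 cont=64.1450 V=64.8838[EX]; j=1 S=90.5628 intr=42.8872 cont=42.1484 V=42.8872[EX]; j=2 S=119.6161 intr=13.8339 cont=18.4524 V=18.4524[hold]; j=3 S=157.9900 intr=0.0000 cont=3.6255 V=3.6255[hold]; j=4 S=208.6746 intr=0.0000 cont=0.0000 V=0.0000[hold]; j=5 S=275.6192 intr=0.0000 cont=0.0000 V=0.0000[hold]; j=6 S=364.0403 intr=0.0000 cont=0.0000 V=0.0000[hold]  S*(6)=90.5628
k=5: j=0 S=78.8006 intr=54.6494 cont=53.9105 V=54.6494[EX]; j=1 S=104.0806 intr=29.3694 cont=30.8591 V=30.8591[hold]; j=2 S=137.4705 intr=0.0000 cont=11.1957 V=11.1957[hold]; j=3 S=181.5723 intr=0.0000 cont=1.8560 V=1.8560[hold]; j=4 S=239.8223 intr=0.0000 cont=0.0000 V=0.0000[hold]; j=5 S=316.7594 intr=0.0000 cont=0.0000 V=0.0000[hold]  S*(5)=78.8006
k=4: j=0 S=90.5628 intr=42.8872 cont=42.8672 V=42.8872[EX]; j=1 S=119.6161 intr=13.8339 cont=21.2000 V=21.2000[hold]; j=2 S=157.9900 intr=0.0000 cont=6.6270 V=6.6270[hold]; j=3 S=208.6746 intr=0.0000 cont=0.9501 V=0.9501[hold]; j=4 S=275.6192 intr=0.0000 cont=0.0000 V=0.0000[hold]  S*(4)=90.5628
k=3: j=0 S=104.0806 intr=29.3694 cont=32.1850 V=32.1850[hold]; j=1 S=137.4705 intr=0.0000 cont=14.0507 V=14.0507[hold]; j=2 S=181.5723 intr=0.0000 cont=3.8510 V=3.8510[hold]; j=3 S=239.8223 intr=0.0000 cont=0.4864 V=0.4864[hold]  S*(3)=-
k=2: j=0 S=119.6161 intr=13.8339 cont=23.2564 V=23.2564[hold]; j=1 S=157.9900 intr=0.0000 cont=9.0512 V=9.0512[hold]; j=2 S=208.6746 intr=0.0000 cont=2.2062 V=2.2062[hold]  S*(2)=-
k=1: j=0 S=137.4705 intr=0.0000 cont=16.2731 V=16.2731[hold]; j=1 S=181.5723 intr=0.0000 cont=5.6981 V=5.6981[hold]  S*(1)=-
k=0: j=0 S=157.9900 intr=0.0000 cont=11.0802 V=11.0802[hold]  S*(0)=-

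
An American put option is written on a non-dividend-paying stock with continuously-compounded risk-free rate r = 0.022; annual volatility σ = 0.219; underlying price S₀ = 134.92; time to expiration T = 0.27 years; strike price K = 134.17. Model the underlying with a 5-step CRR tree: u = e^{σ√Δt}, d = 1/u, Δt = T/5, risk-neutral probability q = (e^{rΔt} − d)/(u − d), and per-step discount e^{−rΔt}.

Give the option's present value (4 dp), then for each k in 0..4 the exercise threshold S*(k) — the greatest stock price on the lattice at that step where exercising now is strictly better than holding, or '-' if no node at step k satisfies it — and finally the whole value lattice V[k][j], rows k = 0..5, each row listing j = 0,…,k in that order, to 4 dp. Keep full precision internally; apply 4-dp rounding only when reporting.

price = 5.7168
boundary = - - - 115.8167 121.8633
tree:
5.7168
8.7780 2.6564
12.9931 4.5661 0.7451
18.3533 7.6415 1.4888 0.0000
24.0998 12.3067 2.9749 0.0000 0.0000
29.5613 18.3533 5.9444 0.0000 0.0000 0.0000

params: Δt=0.05400 u=1.05221 d=0.95038 q=0.49895 e^(-rΔt)=0.99881
t_5 payoffs: 29.5613 18.3533 5.9444 0.0000 0.0000 0.0000
t_4: node(4,0) S=110.0702 payoff=24.0998 vs cont=23.9405 → 24.0998 [stop]  node(4,1) S=121.8633 payoff=12.3067 vs cont=12.1474 → 12.3067 [stop]  node(4,2) S=134.9200 payoff=0.0000 vs cont=2.9749 → 2.9749 [wait]  node(4,3) S=149.3756 payoff=0.0000 vs cont=0.0000 → 0.0000 [wait]  node(4,4) S=165.3800 payoff=0.0000 vs cont=0.0000 → 0.0000 [wait]  ⇒ S*(4)=121.8633
t_3: node(3,0) S=115.8167 payoff=18.3533 vs cont=18.1940 → 18.3533 [stop]  node(3,1) S=128.2256 payoff=5.9444 vs cont=7.6415 → 7.6415 [wait]  node(3,2) S=141.9639 payoff=0.0000 vs cont=1.4888 → 1.4888 [wait]  node(3,3) S=157.1742 payoff=0.0000 vs cont=0.0000 → 0.0000 [wait]  ⇒ S*(3)=115.8167
t_2: node(2,0) S=121.8633 payoff=12.3067 vs cont=12.9931 → 12.9931 [wait]  node(2,1) S=134.9200 payoff=0.0000 vs cont=4.5661 → 4.5661 [wait]  node(2,2) S=149.3756 payoff=0.0000 vs cont=0.7451 → 0.7451 [wait]  ⇒ S*(2)=-
t_1: node(1,0) S=128.2256 payoff=5.9444 vs cont=8.7780 → 8.7780 [wait]  node(1,1) S=141.9639 payoff=0.0000 vs cont=2.6564 → 2.6564 [wait]  ⇒ S*(1)=-
t_0: node(0,0) S=134.9200 payoff=0.0000 vs cont=5.7168 → 5.7168 [wait]  ⇒ S*(0)=-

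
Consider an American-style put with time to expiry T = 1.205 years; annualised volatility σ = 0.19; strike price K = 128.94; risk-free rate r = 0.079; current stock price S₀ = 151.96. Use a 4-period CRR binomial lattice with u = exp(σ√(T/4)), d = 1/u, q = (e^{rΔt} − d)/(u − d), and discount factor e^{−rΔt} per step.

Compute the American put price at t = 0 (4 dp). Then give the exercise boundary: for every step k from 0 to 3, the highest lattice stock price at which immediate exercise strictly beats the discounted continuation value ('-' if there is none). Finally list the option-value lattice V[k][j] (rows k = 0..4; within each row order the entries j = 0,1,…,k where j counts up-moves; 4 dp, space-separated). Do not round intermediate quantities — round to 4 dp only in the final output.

price = 1.7714
boundary = - - - 111.1372
tree:
1.7714
3.8989 0.3606
8.4305 0.8990 0.0000
17.8028 2.2411 0.0000 0.0000
28.8087 5.5871 0.0000 0.0000 0.0000

Δt=0.30125, u=1.10992, d=0.90097, q=0.58922, disc=e^(-rΔt)=0.97648
k=4 terminal: V=max(K-S,0) → 28.8087 5.5871 0.0000 0.0000 0.0000
k=3: j=0 S=111.1372 intr=17.8028 cont=14.7704 V=17.8028[EX]; j=1 S=136.9113 intr=0.0000 cont=2.2411 V=2.2411[hold]; j=2 S=168.6628 intr=0.0000 cont=0.0000 V=0.0000[hold]; j=3 S=207.7777 intr=0.0000 cont=0.0000 V=0.0000[hold]  S*(3)=111.1372
k=2: j=0 S=123.3529 intr=5.5871 cont=8.4305 V=8.4305[hold]; j=1 S=151.9600 intr=0.0000 cont=0.8990 V=0.8990[hold]; j=2 S=187.2014 intr=0.0000 cont=0.0000 V=0.0000[hold]  S*(2)=-
k=1: j=0 S=136.9113 intr=0.0000 cont=3.8989 V=3.8989[hold]; j=1 S=168.6628 intr=0.0000 cont=0.3606 V=0.3606[hold]  S*(1)=-
k=0: j=0 S=151.9600 intr=0.0000 cont=1.7714 V=1.7714[hold]  S*(0)=-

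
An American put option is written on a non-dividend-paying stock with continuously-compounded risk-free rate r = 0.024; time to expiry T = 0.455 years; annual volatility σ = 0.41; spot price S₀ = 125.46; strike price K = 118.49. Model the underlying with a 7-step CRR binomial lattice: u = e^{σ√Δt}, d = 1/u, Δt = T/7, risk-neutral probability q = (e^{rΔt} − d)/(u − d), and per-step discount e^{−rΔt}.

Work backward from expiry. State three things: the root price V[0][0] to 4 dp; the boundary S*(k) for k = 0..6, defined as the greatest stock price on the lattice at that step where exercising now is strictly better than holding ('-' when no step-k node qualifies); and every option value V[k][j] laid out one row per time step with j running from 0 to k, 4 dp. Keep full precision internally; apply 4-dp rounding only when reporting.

Δt=0.06500, u=1.11019, d=0.90075, q=0.48135, disc=e^(-rΔt)=0.99844
k=7 terminal: V=max(K-S,0) → 58.1330 44.0988 26.8015 5.4822 0.0000 0.0000 0.0000 0.0000
k=6: j=0 S=67.0077 intr=51.4823 cont=51.2976 V=51.4823[EX]; j=1 S=82.5882 intr=35.9018 cont=35.7171 V=35.9018[EX]; j=2 S=101.7916 intr=16.6984 cont=16.5137 V=16.6984[EX]; j=3 S=125.4600 intr=0.0000 cont=2.8389 V=2.8389[hold]; j=4 S=154.6318 intr=0.0000 cont=0.0000 V=0.0000[hold]; j=5 S=190.5866 intr=0.0000 cont=0.0000 V=0.0000[hold]; j=6 S=234.9015 intr=0.0000 cont=0.0000 V=0.0000[hold]  S*(6)=101.7916
k=5: j=0 S=74.3912 intr=44.0988 cont=43.9141 V=44.0988[EX]; j=1 S=91.6885 intr=26.8015 cont=26.6168 V=26.8015[EX]; j=2 S=113.0078 intr=5.4822 cont=10.0116 V=10.0116[hold]; j=3 S=139.2843 intr=0.0000 cont=1.4701 V=1.4701[hold]; j=4 S=171.6705 intr=0.0000 cont=0.0000 V=0.0000[hold]; j=5 S=211.5870 intr=0.0000 cont=0.0000 V=0.0000[hold]  S*(5)=91.6885
k=4: j=0 S=82.5882 intr=35.9018 cont=35.7171 V=35.9018[EX]; j=1 S=101.7916 intr=16.6984 cont=18.6906 V=18.6906[hold]; j=2 S=125.4600 intr=0.0000 cont=5.8910 V=5.8910[hold]; j=3 S=154.6318 intr=0.0000 cont=0.7613 V=0.7613[hold]; j=4 S=190.5866 intr=0.0000 cont=0.0000 V=0.0000[hold]  S*(4)=82.5882
k=3: j=0 S=91.6885 intr=26.8015 cont=27.5742 V=27.5742[hold]; j=1 S=113.0078 intr=5.4822 cont=12.5100 V=12.5100[hold]; j=2 S=139.2843 intr=0.0000 cont=3.4165 V=3.4165[hold]; j=3 S=171.6705 intr=0.0000 cont=0.3942 V=0.3942[hold]  S*(3)=-
k=2: j=0 S=101.7916 intr=16.6984 cont=20.2914 V=20.2914[hold]; j=1 S=125.4600 intr=0.0000 cont=8.1202 V=8.1202[hold]; j=2 S=154.6318 intr=0.0000 cont=1.9587 V=1.9587[hold]  S*(2)=-
k=1: j=0 S=113.0078 intr=5.4822 cont=14.4104 V=14.4104[hold]; j=1 S=139.2843 intr=0.0000 cont=5.1464 V=5.1464[hold]  S*(1)=-
k=0: j=0 S=125.4600 intr=0.0000 cont=9.9357 V=9.9357[hold]  S*(0)=-

price = 9.9357
boundary = - - - - 82.5882 91.6885 101.7916
tree:
9.9357
14.4104 5.1464
20.2914 8.1202 1.9587
27.5742 12.5100 3.4165 0.3942
35.9018 18.6906 5.8910 0.7613 0.0000
44.0988 26.8015 10.0116 1.4701 0.0000 0.0000
51.4823 35.9018 16.6984 2.8389 0.0000 0.0000 0.0000
58.1330 44.0988 26.8015 5.4822 0.0000 0.0000 0.0000 0.0000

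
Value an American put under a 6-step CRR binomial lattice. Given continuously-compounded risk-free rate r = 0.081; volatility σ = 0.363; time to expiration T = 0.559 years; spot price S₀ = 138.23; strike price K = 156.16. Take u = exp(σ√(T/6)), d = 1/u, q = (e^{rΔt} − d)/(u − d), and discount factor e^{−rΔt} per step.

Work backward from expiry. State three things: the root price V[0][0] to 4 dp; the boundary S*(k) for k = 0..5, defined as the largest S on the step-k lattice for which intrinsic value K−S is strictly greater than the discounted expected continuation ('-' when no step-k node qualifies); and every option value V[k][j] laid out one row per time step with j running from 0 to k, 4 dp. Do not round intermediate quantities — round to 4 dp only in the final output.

price = 23.4833
boundary = - - 110.7550 99.1388 110.7550 123.7322
tree:
23.4833
33.2883 14.2789
45.4050 21.9778 6.9894
57.0212 32.4446 12.1060 2.1075
67.4190 45.4050 20.2993 4.3023 0.0000
76.7263 57.0212 32.4278 8.7830 0.0000 0.0000
85.0574 67.4190 45.4050 17.9300 0.0000 0.0000 0.0000

params: Δt=0.09317 u=1.11717 d=0.89512 q=0.50644 e^(-rΔt)=0.99248
t_6 payoffs: 85.0574 67.4190 45.4050 17.9300 0.0000 0.0000 0.0000
t_5: node(5,0) S=79.4337 payoff=76.7263 vs cont=75.5523 → 76.7263 [stop]  node(5,1) S=99.1388 payoff=57.0212 vs cont=55.8471 → 57.0212 [stop]  node(5,2) S=123.7322 payoff=32.4278 vs cont=31.2538 → 32.4278 [stop]  node(5,3) S=154.4265 payoff=1.7335 vs cont=8.7830 → 8.7830 [wait]  node(5,4) S=192.7351 payoff=0.0000 vs cont=0.0000 → 0.0000 [wait]  node(5,5) S=240.5470 payoff=0.0000 vs cont=0.0000 → 0.0000 [wait]  ⇒ S*(5)=123.7322
t_4: node(4,0) S=88.7410 payoff=67.4190 vs cont=66.2450 → 67.4190 [stop]  node(4,1) S=110.7550 payoff=45.4050 vs cont=44.2310 → 45.4050 [stop]  node(4,2) S=138.2300 payoff=17.9300 vs cont=20.2993 → 20.2993 [wait]  node(4,3) S=172.5207 payoff=0.0000 vs cont=4.3023 → 4.3023 [wait]  node(4,4) S=215.3180 payoff=0.0000 vs cont=0.0000 → 0.0000 [wait]  ⇒ S*(4)=110.7550
t_3: node(3,0) S=99.1388 payoff=57.0212 vs cont=55.8471 → 57.0212 [stop]  node(3,1) S=123.7322 payoff=32.4278 vs cont=32.4446 → 32.4446 [wait]  node(3,2) S=154.4265 payoff=1.7335 vs cont=12.1060 → 12.1060 [wait]  node(3,3) S=192.7351 payoff=0.0000 vs cont=2.1075 → 2.1075 [wait]  ⇒ S*(3)=99.1388
t_2: node(2,0) S=110.7550 payoff=45.4050 vs cont=44.2395 → 45.4050 [stop]  node(2,1) S=138.2300 payoff=17.9300 vs cont=21.9778 → 21.9778 [wait]  node(2,2) S=172.5207 payoff=0.0000 vs cont=6.9894 → 6.9894 [wait]  ⇒ S*(2)=110.7550
t_1: node(1,0) S=123.7322 payoff=32.4278 vs cont=33.2883 → 33.2883 [wait]  node(1,1) S=154.4265 payoff=1.7335 vs cont=14.2789 → 14.2789 [wait]  ⇒ S*(1)=-
t_0: node(0,0) S=138.2300 payoff=17.9300 vs cont=23.4833 → 23.4833 [wait]  ⇒ S*(0)=-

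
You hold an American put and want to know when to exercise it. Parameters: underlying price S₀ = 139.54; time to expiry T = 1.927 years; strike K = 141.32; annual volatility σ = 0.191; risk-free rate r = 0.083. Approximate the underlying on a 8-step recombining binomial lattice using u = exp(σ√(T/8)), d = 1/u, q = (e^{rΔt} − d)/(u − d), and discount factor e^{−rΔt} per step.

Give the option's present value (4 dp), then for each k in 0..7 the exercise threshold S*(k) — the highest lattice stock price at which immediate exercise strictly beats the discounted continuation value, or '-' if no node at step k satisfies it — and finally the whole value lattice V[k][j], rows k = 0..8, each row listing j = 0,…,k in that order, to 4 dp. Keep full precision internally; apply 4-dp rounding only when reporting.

Δt=0.24088  u=1.09828  d=0.91052  q=0.58414  discount=0.98021
step 8 (expiry): payoffs max(K−S,0) = 75.4012 61.8082 45.4122 25.6352 1.7800 0.0000 0.0000 0.0000 0.0000
step 7: (k=7,j=0): S=72.3970, (K−S)⁺=68.9230, hold=66.1257 ⇒ V=68.9230 exercise | (k=7,j=1): S=87.3259, (K−S)⁺=53.9941, hold=51.1968 ⇒ V=53.9941 exercise | (k=7,j=2): S=105.3332, (K−S)⁺=35.9868, hold=33.1895 ⇒ V=35.9868 exercise | (k=7,j=3): S=127.0538, (K−S)⁺=14.2662, hold=11.4689 ⇒ V=14.2662 exercise | (k=7,j=4): S=153.2533, (K−S)⁺=0.0000, hold=0.7256 ⇒ V=0.7256 continue | (k=7,j=5): S=184.8554, (K−S)⁺=0.0000, hold=0.0000 ⇒ V=0.0000 continue | (k=7,j=6): S=222.9742, (K−S)⁺=0.0000, hold=0.0000 ⇒ V=0.0000 continue | (k=7,j=7): S=268.9533, (K−S)⁺=0.0000, hold=0.0000 ⇒ V=0.0000 continue  boundary S*=127.0538
step 6: (k=6,j=0): S=79.5118, (K−S)⁺=61.8082, hold=59.0109 ⇒ V=61.8082 exercise | (k=6,j=1): S=95.9078, (K−S)⁺=45.4122, hold=42.6149 ⇒ V=45.4122 exercise | (k=6,j=2): S=115.6848, (K−S)⁺=25.6352, hold=22.8379 ⇒ V=25.6352 exercise | (k=6,j=3): S=139.5400, (K−S)⁺=1.7800, hold=6.2308 ⇒ V=6.2308 continue | (k=6,j=4): S=168.3143, (K−S)⁺=0.0000, hold=0.2958 ⇒ V=0.2958 continue | (k=6,j=5): S=203.0221, (K−S)⁺=0.0000, hold=0.0000 ⇒ V=0.0000 continue | (k=6,j=6): S=244.8870, (K−S)⁺=0.0000, hold=0.0000 ⇒ V=0.0000 continue  boundary S*=115.6848
step 5: (k=5,j=0): S=87.3259, (K−S)⁺=53.9941, hold=51.1968 ⇒ V=53.9941 exercise | (k=5,j=1): S=105.3332, (K−S)⁺=35.9868, hold=33.1895 ⇒ V=35.9868 exercise | (k=5,j=2): S=127.0538, (K−S)⁺=14.2662, hold=14.0174 ⇒ V=14.2662 exercise | (k=5,j=3): S=153.2533, (K−S)⁺=0.0000, hold=2.7092 ⇒ V=2.7092 continue | (k=5,j=4): S=184.8554, (K−S)⁺=0.0000, hold=0.1206 ⇒ V=0.1206 continue | (k=5,j=5): S=222.9742, (K−S)⁺=0.0000, hold=0.0000 ⇒ V=0.0000 continue  boundary S*=127.0538
step 4: (k=4,j=0): S=95.9078, (K−S)⁺=45.4122, hold=42.6149 ⇒ V=45.4122 exercise | (k=4,j=1): S=115.6848, (K−S)⁺=25.6352, hold=22.8379 ⇒ V=25.6352 exercise | (k=4,j=2): S=139.5400, (K−S)⁺=1.7800, hold=7.3666 ⇒ V=7.3666 continue | (k=4,j=3): S=168.3143, (K−S)⁺=0.0000, hold=1.1734 ⇒ V=1.1734 continue | (k=4,j=4): S=203.0221, (K−S)⁺=0.0000, hold=0.0491 ⇒ V=0.0491 continue  boundary S*=115.6848
step 3: (k=3,j=0): S=105.3332, (K−S)⁺=35.9868, hold=33.1895 ⇒ V=35.9868 exercise | (k=3,j=1): S=127.0538, (K−S)⁺=14.2662, hold=14.6677 ⇒ V=14.6677 continue | (k=3,j=2): S=153.2533, (K−S)⁺=0.0000, hold=3.6747 ⇒ V=3.6747 continue | (k=3,j=3): S=184.8554, (K−S)⁺=0.0000, hold=0.5065 ⇒ V=0.5065 continue  boundary S*=105.3332
step 2: (k=2,j=0): S=115.6848, (K−S)⁺=25.6352, hold=23.0677 ⇒ V=25.6352 exercise | (k=2,j=1): S=139.5400, (K−S)⁺=1.7800, hold=8.0831 ⇒ V=8.0831 continue | (k=2,j=2): S=168.3143, (K−S)⁺=0.0000, hold=1.7879 ⇒ V=1.7879 continue  boundary S*=115.6848
step 1: (k=1,j=0): S=127.0538, (K−S)⁺=14.2662, hold=15.0779 ⇒ V=15.0779 continue | (k=1,j=1): S=153.2533, (K−S)⁺=0.0000, hold=4.3187 ⇒ V=4.3187 continue  boundary S*=-
step 0: (k=0,j=0): S=139.5400, (K−S)⁺=1.7800, hold=8.6190 ⇒ V=8.6190 continue  boundary S*=-

price = 8.6190
boundary = - - 115.6848 105.3332 115.6848 127.0538 115.6848 127.0538
tree:
8.6190
15.0779 4.3187
25.6352 8.0831 1.7879
35.9868 14.6677 3.6747 0.5065
45.4122 25.6352 7.3666 1.1734 0.0491
53.9941 35.9868 14.2662 2.7092 0.1206 0.0000
61.8082 45.4122 25.6352 6.2308 0.2958 0.0000 0.0000
68.9230 53.9941 35.9868 14.2662 0.7256 0.0000 0.0000 0.0000
75.4012 61.8082 45.4122 25.6352 1.7800 0.0000 0.0000 0.0000 0.0000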